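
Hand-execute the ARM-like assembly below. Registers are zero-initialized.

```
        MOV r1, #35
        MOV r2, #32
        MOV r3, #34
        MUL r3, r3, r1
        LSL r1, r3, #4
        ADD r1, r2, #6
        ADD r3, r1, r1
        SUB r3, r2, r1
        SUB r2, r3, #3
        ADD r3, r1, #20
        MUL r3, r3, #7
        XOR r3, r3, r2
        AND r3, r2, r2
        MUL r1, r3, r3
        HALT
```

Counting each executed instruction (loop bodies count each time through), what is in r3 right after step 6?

1190

after MOV r1, #35: r1=35
after MOV r2, #32: r2=32
after MOV r3, #34: r3=34
after MUL r3, r3, r1: r3=34*35=1190
after LSL r1, r3, #4: r1=1190<<4=19040
after ADD r1, r2, #6: r1=32+6=38
After step 6: r3 = 1190.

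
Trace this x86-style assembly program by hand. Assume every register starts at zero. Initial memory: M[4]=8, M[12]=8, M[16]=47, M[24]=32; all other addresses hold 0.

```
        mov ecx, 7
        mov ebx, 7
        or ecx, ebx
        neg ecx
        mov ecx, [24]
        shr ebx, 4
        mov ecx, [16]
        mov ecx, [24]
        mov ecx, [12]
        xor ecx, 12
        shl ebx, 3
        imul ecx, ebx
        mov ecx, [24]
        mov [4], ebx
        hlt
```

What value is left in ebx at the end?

0

after mov ecx, 7: ecx=7
after mov ebx, 7: ebx=7
after or ecx, ebx: ecx=7|7=7
after neg ecx: ecx=-(7)=-7
after mov ecx, [24]: ecx=M[24]=32
after shr ebx, 4: ebx=7>>4=0
after mov ecx, [16]: ecx=M[16]=47
after mov ecx, [24]: ecx=M[24]=32
after mov ecx, [12]: ecx=M[12]=8
after xor ecx, 12: ecx=8^12=4
after shl ebx, 3: ebx=0<<3=0
after imul ecx, ebx: ecx=4*0=0
after mov ecx, [24]: ecx=M[24]=32
mov [4], ebx → M[4]=0
halt.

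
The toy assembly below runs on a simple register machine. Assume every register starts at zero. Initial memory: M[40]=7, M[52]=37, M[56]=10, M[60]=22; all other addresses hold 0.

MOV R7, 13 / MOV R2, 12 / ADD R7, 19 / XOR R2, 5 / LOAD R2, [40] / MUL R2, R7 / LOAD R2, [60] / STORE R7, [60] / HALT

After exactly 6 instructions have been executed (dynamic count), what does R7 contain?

R7=13
R2=12
R7=13+19=32
R2=12^5=9
R2=M[40]=7
R2=7*32=224
After step 6: R7 = 32.

32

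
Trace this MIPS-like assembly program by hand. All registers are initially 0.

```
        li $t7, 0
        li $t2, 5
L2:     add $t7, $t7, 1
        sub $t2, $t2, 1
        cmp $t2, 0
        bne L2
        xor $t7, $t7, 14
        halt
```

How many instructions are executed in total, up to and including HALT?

24

$t7=0
$t2=5
$t7=0+1=1
$t2=5-1=4
cmp $t2, 0  (cmp 4,0)
bne L2: taken
$t7=1+1=2
$t2=4-1=3
cmp $t2, 0  (cmp 3,0)
bne L2: taken
$t7=2+1=3
$t2=3-1=2
cmp $t2, 0  (cmp 2,0)
bne L2: taken
$t7=3+1=4
$t2=2-1=1
cmp $t2, 0  (cmp 1,0)
bne L2: taken
$t7=4+1=5
$t2=1-1=0
cmp $t2, 0  (cmp 0,0)
bne L2: not taken
$t7=5^14=11
halt.
Total executed instructions: 24.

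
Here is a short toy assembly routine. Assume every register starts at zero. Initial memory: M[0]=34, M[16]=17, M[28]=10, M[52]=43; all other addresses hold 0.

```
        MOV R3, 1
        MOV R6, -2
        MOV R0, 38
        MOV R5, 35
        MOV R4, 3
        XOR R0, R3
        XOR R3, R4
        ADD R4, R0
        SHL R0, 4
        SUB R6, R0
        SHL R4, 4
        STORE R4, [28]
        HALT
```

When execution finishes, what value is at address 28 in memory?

672

after MOV R3, 1: R3=1
after MOV R6, -2: R6=-2
after MOV R0, 38: R0=38
after MOV R5, 35: R5=35
after MOV R4, 3: R4=3
after XOR R0, R3: R0=38^1=39
after XOR R3, R4: R3=1^3=2
after ADD R4, R0: R4=3+39=42
after SHL R0, 4: R0=39<<4=624
after SUB R6, R0: R6=(-2)-624=-626
after SHL R4, 4: R4=42<<4=672
STORE R4, [28] → M[28]=672
halt.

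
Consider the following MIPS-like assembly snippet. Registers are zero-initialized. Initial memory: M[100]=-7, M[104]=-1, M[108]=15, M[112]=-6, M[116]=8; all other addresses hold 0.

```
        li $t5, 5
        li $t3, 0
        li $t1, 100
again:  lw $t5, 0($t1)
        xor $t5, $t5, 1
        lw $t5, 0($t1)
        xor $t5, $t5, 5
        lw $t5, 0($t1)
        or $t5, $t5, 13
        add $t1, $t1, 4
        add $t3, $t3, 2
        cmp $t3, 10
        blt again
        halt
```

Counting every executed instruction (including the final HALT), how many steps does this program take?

54

li $t5, 5 → $t5=5
li $t3, 0 → $t3=0
li $t1, 100 → $t1=100
lw $t5, 0($t1) → $t5=M[100]=-7
xor $t5, $t5, 1 → $t5=(-7)^1=-8
lw $t5, 0($t1) → $t5=M[100]=-7
xor $t5, $t5, 5 → $t5=(-7)^5=-4
lw $t5, 0($t1) → $t5=M[100]=-7
or $t5, $t5, 13 → $t5=(-7)|13=-3
add $t1, $t1, 4 → $t1=100+4=104
add $t3, $t3, 2 → $t3=0+2=2
cmp $t3, 10  (cmp 2,10)
blt again: taken
lw $t5, 0($t1) → $t5=M[104]=-1
xor $t5, $t5, 1 → $t5=(-1)^1=-2
lw $t5, 0($t1) → $t5=M[104]=-1
xor $t5, $t5, 5 → $t5=(-1)^5=-6
lw $t5, 0($t1) → $t5=M[104]=-1
or $t5, $t5, 13 → $t5=(-1)|13=-1
add $t1, $t1, 4 → $t1=104+4=108
add $t3, $t3, 2 → $t3=2+2=4
cmp $t3, 10  (cmp 4,10)
blt again: taken
lw $t5, 0($t1) → $t5=M[108]=15
xor $t5, $t5, 1 → $t5=15^1=14
lw $t5, 0($t1) → $t5=M[108]=15
xor $t5, $t5, 5 → $t5=15^5=10
lw $t5, 0($t1) → $t5=M[108]=15
or $t5, $t5, 13 → $t5=15|13=15
add $t1, $t1, 4 → $t1=108+4=112
add $t3, $t3, 2 → $t3=4+2=6
cmp $t3, 10  (cmp 6,10)
blt again: taken
lw $t5, 0($t1) → $t5=M[112]=-6
xor $t5, $t5, 1 → $t5=(-6)^1=-5
lw $t5, 0($t1) → $t5=M[112]=-6
xor $t5, $t5, 5 → $t5=(-6)^5=-1
lw $t5, 0($t1) → $t5=M[112]=-6
or $t5, $t5, 13 → $t5=(-6)|13=-1
add $t1, $t1, 4 → $t1=112+4=116
add $t3, $t3, 2 → $t3=6+2=8
cmp $t3, 10  (cmp 8,10)
blt again: taken
lw $t5, 0($t1) → $t5=M[116]=8
xor $t5, $t5, 1 → $t5=8^1=9
lw $t5, 0($t1) → $t5=M[116]=8
xor $t5, $t5, 5 → $t5=8^5=13
lw $t5, 0($t1) → $t5=M[116]=8
or $t5, $t5, 13 → $t5=8|13=13
add $t1, $t1, 4 → $t1=116+4=120
add $t3, $t3, 2 → $t3=8+2=10
cmp $t3, 10  (cmp 10,10)
blt again: not taken
halt.
Total executed instructions: 54.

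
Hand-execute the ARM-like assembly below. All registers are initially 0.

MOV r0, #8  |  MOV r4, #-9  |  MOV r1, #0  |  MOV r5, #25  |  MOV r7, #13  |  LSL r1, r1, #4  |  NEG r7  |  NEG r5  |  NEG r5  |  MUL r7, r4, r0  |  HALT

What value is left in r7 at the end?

after MOV r0, #8: r0=8
after MOV r4, #-9: r4=-9
after MOV r1, #0: r1=0
after MOV r5, #25: r5=25
after MOV r7, #13: r7=13
after LSL r1, r1, #4: r1=0<<4=0
after NEG r7: r7=-(13)=-13
after NEG r5: r5=-(25)=-25
after NEG r5: r5=-(-25)=25
after MUL r7, r4, r0: r7=(-9)*8=-72
halt.

-72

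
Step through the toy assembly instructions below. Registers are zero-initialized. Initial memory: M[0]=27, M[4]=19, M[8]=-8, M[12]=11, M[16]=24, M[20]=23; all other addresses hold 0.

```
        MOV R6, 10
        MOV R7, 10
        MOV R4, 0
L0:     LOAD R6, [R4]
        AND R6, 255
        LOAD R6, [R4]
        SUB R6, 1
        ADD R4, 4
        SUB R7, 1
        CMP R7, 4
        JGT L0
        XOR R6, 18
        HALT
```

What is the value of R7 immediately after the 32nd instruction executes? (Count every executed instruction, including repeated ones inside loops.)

7

R6=10
R7=10
R4=0
R6=M[0]=27
R6=27&255=27
R6=M[0]=27
R6=27-1=26
R4=0+4=4
R7=10-1=9
CMP R7, 4  (cmp 9,4)
JGT L0: taken
R6=M[4]=19
R6=19&255=19
R6=M[4]=19
R6=19-1=18
R4=4+4=8
R7=9-1=8
CMP R7, 4  (cmp 8,4)
JGT L0: taken
R6=M[8]=-8
R6=(-8)&255=248
R6=M[8]=-8
R6=(-8)-1=-9
R4=8+4=12
R7=8-1=7
CMP R7, 4  (cmp 7,4)
JGT L0: taken
R6=M[12]=11
R6=11&255=11
R6=M[12]=11
R6=11-1=10
R4=12+4=16
After step 32: R7 = 7.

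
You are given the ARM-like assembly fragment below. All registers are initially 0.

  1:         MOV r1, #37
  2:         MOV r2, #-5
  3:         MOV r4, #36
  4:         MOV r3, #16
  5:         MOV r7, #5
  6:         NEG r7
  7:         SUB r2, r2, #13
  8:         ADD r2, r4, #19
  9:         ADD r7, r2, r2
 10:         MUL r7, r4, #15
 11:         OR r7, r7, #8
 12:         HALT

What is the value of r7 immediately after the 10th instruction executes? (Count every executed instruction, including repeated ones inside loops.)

after MOV r1, #37: r1=37
after MOV r2, #-5: r2=-5
after MOV r4, #36: r4=36
after MOV r3, #16: r3=16
after MOV r7, #5: r7=5
after NEG r7: r7=-(5)=-5
after SUB r2, r2, #13: r2=(-5)-13=-18
after ADD r2, r4, #19: r2=36+19=55
after ADD r7, r2, r2: r7=55+55=110
after MUL r7, r4, #15: r7=36*15=540
After step 10: r7 = 540.

540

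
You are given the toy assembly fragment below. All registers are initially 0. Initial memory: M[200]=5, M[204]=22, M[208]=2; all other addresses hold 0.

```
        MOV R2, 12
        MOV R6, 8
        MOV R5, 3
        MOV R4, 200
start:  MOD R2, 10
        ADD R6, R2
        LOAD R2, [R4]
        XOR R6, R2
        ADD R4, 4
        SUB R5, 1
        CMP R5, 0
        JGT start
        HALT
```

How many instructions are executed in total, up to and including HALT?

R2=12
R6=8
R5=3
R4=200
R2=12%10=2
R6=8+2=10
R2=M[200]=5
R6=10^5=15
R4=200+4=204
R5=3-1=2
CMP R5, 0  (cmp 2,0)
JGT start: taken
R2=5%10=5
R6=15+5=20
R2=M[204]=22
R6=20^22=2
R4=204+4=208
R5=2-1=1
CMP R5, 0  (cmp 1,0)
JGT start: taken
R2=22%10=2
R6=2+2=4
R2=M[208]=2
R6=4^2=6
R4=208+4=212
R5=1-1=0
CMP R5, 0  (cmp 0,0)
JGT start: not taken
halt.
Total executed instructions: 29.

29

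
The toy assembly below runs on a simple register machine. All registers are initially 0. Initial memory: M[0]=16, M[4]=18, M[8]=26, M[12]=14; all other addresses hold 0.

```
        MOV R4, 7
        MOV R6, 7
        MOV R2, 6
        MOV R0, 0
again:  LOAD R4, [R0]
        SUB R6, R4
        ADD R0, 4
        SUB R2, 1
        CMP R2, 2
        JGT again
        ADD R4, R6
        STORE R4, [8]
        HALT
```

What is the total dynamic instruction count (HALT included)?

MOV R4, 7 → R4=7
MOV R6, 7 → R6=7
MOV R2, 6 → R2=6
MOV R0, 0 → R0=0
LOAD R4, [R0] → R4=M[0]=16
SUB R6, R4 → R6=7-16=-9
ADD R0, 4 → R0=0+4=4
SUB R2, 1 → R2=6-1=5
CMP R2, 2  (cmp 5,2)
JGT again: taken
LOAD R4, [R0] → R4=M[4]=18
SUB R6, R4 → R6=(-9)-18=-27
ADD R0, 4 → R0=4+4=8
SUB R2, 1 → R2=5-1=4
CMP R2, 2  (cmp 4,2)
JGT again: taken
LOAD R4, [R0] → R4=M[8]=26
SUB R6, R4 → R6=(-27)-26=-53
ADD R0, 4 → R0=8+4=12
SUB R2, 1 → R2=4-1=3
CMP R2, 2  (cmp 3,2)
JGT again: taken
LOAD R4, [R0] → R4=M[12]=14
SUB R6, R4 → R6=(-53)-14=-67
ADD R0, 4 → R0=12+4=16
SUB R2, 1 → R2=3-1=2
CMP R2, 2  (cmp 2,2)
JGT again: not taken
ADD R4, R6 → R4=14+(-67)=-53
STORE R4, [8] → M[8]=-53
halt.
Total executed instructions: 31.

31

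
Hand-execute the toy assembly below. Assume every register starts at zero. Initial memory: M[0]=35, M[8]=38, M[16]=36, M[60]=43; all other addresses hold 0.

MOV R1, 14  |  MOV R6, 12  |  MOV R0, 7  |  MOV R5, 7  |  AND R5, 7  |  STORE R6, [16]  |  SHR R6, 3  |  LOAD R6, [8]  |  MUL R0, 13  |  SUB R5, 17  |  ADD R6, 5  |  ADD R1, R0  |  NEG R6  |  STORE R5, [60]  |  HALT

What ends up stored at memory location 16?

after MOV R1, 14: R1=14
after MOV R6, 12: R6=12
after MOV R0, 7: R0=7
after MOV R5, 7: R5=7
after AND R5, 7: R5=7&7=7
STORE R6, [16] → M[16]=12
after SHR R6, 3: R6=12>>3=1
after LOAD R6, [8]: R6=M[8]=38
after MUL R0, 13: R0=7*13=91
after SUB R5, 17: R5=7-17=-10
after ADD R6, 5: R6=38+5=43
after ADD R1, R0: R1=14+91=105
after NEG R6: R6=-(43)=-43
STORE R5, [60] → M[60]=-10
halt.

12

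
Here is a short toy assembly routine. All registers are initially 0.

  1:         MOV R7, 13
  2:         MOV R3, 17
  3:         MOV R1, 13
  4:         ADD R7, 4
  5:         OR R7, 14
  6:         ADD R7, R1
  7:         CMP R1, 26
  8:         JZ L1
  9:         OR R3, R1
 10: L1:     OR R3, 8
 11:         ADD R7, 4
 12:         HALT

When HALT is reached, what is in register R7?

48

MOV R7, 13 → R7=13
MOV R3, 17 → R3=17
MOV R1, 13 → R1=13
ADD R7, 4 → R7=13+4=17
OR R7, 14 → R7=17|14=31
ADD R7, R1 → R7=31+13=44
CMP R1, 26  (cmp 13,26)
JZ L1: not taken
OR R3, R1 → R3=17|13=29
OR R3, 8 → R3=29|8=29
ADD R7, 4 → R7=44+4=48
halt.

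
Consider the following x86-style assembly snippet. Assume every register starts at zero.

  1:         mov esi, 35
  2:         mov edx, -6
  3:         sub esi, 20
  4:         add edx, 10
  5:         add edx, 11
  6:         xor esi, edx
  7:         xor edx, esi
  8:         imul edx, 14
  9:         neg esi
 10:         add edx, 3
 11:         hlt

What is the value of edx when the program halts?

213

esi=35
edx=-6
esi=35-20=15
edx=(-6)+10=4
edx=4+11=15
esi=15^15=0
edx=15^0=15
edx=15*14=210
esi=-(0)=0
edx=210+3=213
halt.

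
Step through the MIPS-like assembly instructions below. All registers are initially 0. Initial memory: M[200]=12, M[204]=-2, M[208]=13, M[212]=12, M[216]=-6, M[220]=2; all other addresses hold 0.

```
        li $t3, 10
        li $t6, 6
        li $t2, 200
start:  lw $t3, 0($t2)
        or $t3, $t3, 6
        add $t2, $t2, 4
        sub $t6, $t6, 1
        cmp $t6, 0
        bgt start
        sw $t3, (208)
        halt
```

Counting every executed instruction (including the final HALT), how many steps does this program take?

li $t3, 10 → $t3=10
li $t6, 6 → $t6=6
li $t2, 200 → $t2=200
lw $t3, 0($t2) → $t3=M[200]=12
or $t3, $t3, 6 → $t3=12|6=14
add $t2, $t2, 4 → $t2=200+4=204
sub $t6, $t6, 1 → $t6=6-1=5
cmp $t6, 0  (cmp 5,0)
bgt start: taken
lw $t3, 0($t2) → $t3=M[204]=-2
or $t3, $t3, 6 → $t3=(-2)|6=-2
add $t2, $t2, 4 → $t2=204+4=208
sub $t6, $t6, 1 → $t6=5-1=4
cmp $t6, 0  (cmp 4,0)
bgt start: taken
lw $t3, 0($t2) → $t3=M[208]=13
or $t3, $t3, 6 → $t3=13|6=15
add $t2, $t2, 4 → $t2=208+4=212
sub $t6, $t6, 1 → $t6=4-1=3
cmp $t6, 0  (cmp 3,0)
bgt start: taken
lw $t3, 0($t2) → $t3=M[212]=12
or $t3, $t3, 6 → $t3=12|6=14
add $t2, $t2, 4 → $t2=212+4=216
sub $t6, $t6, 1 → $t6=3-1=2
cmp $t6, 0  (cmp 2,0)
bgt start: taken
lw $t3, 0($t2) → $t3=M[216]=-6
or $t3, $t3, 6 → $t3=(-6)|6=-2
add $t2, $t2, 4 → $t2=216+4=220
sub $t6, $t6, 1 → $t6=2-1=1
cmp $t6, 0  (cmp 1,0)
bgt start: taken
lw $t3, 0($t2) → $t3=M[220]=2
or $t3, $t3, 6 → $t3=2|6=6
add $t2, $t2, 4 → $t2=220+4=224
sub $t6, $t6, 1 → $t6=1-1=0
cmp $t6, 0  (cmp 0,0)
bgt start: not taken
sw $t3, (208) → M[208]=6
halt.
Total executed instructions: 41.

41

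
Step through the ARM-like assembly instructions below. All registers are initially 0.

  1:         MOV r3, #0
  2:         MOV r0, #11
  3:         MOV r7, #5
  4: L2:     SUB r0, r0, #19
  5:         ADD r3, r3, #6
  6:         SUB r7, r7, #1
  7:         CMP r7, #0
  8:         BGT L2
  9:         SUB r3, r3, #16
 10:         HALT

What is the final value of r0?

MOV r3, #0 → r3=0
MOV r0, #11 → r0=11
MOV r7, #5 → r7=5
SUB r0, r0, #19 → r0=11-19=-8
ADD r3, r3, #6 → r3=0+6=6
SUB r7, r7, #1 → r7=5-1=4
CMP r7, #0  (cmp 4,0)
BGT L2: taken
SUB r0, r0, #19 → r0=(-8)-19=-27
ADD r3, r3, #6 → r3=6+6=12
SUB r7, r7, #1 → r7=4-1=3
CMP r7, #0  (cmp 3,0)
BGT L2: taken
SUB r0, r0, #19 → r0=(-27)-19=-46
ADD r3, r3, #6 → r3=12+6=18
SUB r7, r7, #1 → r7=3-1=2
CMP r7, #0  (cmp 2,0)
BGT L2: taken
SUB r0, r0, #19 → r0=(-46)-19=-65
ADD r3, r3, #6 → r3=18+6=24
SUB r7, r7, #1 → r7=2-1=1
CMP r7, #0  (cmp 1,0)
BGT L2: taken
SUB r0, r0, #19 → r0=(-65)-19=-84
ADD r3, r3, #6 → r3=24+6=30
SUB r7, r7, #1 → r7=1-1=0
CMP r7, #0  (cmp 0,0)
BGT L2: not taken
SUB r3, r3, #16 → r3=30-16=14
halt.

-84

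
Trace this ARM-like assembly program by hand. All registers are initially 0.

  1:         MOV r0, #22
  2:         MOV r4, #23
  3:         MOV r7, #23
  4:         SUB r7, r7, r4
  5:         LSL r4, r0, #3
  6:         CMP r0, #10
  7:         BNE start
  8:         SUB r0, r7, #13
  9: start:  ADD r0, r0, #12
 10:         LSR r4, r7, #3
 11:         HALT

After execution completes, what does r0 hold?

after MOV r0, #22: r0=22
after MOV r4, #23: r4=23
after MOV r7, #23: r7=23
after SUB r7, r7, r4: r7=23-23=0
after LSL r4, r0, #3: r4=22<<3=176
CMP r0, #10  (cmp 22,10)
BNE start: taken
after ADD r0, r0, #12: r0=22+12=34
after LSR r4, r7, #3: r4=0>>3=0
halt.

34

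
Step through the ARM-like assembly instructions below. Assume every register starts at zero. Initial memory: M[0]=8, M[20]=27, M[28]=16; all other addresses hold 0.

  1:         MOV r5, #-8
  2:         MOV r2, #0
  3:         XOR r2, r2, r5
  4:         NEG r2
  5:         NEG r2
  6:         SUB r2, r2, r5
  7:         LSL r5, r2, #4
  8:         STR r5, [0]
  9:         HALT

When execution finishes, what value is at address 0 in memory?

0

MOV r5, #-8 → r5=-8
MOV r2, #0 → r2=0
XOR r2, r2, r5 → r2=0^(-8)=-8
NEG r2 → r2=-(-8)=8
NEG r2 → r2=-(8)=-8
SUB r2, r2, r5 → r2=(-8)-(-8)=0
LSL r5, r2, #4 → r5=0<<4=0
STR r5, [0] → M[0]=0
halt.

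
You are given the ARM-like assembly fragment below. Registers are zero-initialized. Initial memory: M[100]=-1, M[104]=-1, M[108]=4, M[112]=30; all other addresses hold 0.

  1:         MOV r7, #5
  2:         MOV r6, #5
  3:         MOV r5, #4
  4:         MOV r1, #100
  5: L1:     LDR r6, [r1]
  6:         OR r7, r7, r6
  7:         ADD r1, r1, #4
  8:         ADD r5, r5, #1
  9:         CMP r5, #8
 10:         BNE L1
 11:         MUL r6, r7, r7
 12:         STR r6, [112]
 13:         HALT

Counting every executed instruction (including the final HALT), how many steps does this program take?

MOV r7, #5 → r7=5
MOV r6, #5 → r6=5
MOV r5, #4 → r5=4
MOV r1, #100 → r1=100
LDR r6, [r1] → r6=M[100]=-1
OR r7, r7, r6 → r7=5|(-1)=-1
ADD r1, r1, #4 → r1=100+4=104
ADD r5, r5, #1 → r5=4+1=5
CMP r5, #8  (cmp 5,8)
BNE L1: taken
LDR r6, [r1] → r6=M[104]=-1
OR r7, r7, r6 → r7=(-1)|(-1)=-1
ADD r1, r1, #4 → r1=104+4=108
ADD r5, r5, #1 → r5=5+1=6
CMP r5, #8  (cmp 6,8)
BNE L1: taken
LDR r6, [r1] → r6=M[108]=4
OR r7, r7, r6 → r7=(-1)|4=-1
ADD r1, r1, #4 → r1=108+4=112
ADD r5, r5, #1 → r5=6+1=7
CMP r5, #8  (cmp 7,8)
BNE L1: taken
LDR r6, [r1] → r6=M[112]=30
OR r7, r7, r6 → r7=(-1)|30=-1
ADD r1, r1, #4 → r1=112+4=116
ADD r5, r5, #1 → r5=7+1=8
CMP r5, #8  (cmp 8,8)
BNE L1: not taken
MUL r6, r7, r7 → r6=(-1)*(-1)=1
STR r6, [112] → M[112]=1
halt.
Total executed instructions: 31.

31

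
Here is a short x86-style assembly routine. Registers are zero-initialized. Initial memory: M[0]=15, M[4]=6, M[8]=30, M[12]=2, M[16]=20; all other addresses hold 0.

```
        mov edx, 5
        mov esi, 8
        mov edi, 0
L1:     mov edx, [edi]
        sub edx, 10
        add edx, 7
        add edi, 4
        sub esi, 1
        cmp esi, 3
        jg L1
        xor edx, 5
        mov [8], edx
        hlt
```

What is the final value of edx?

mov edx, 5 → edx=5
mov esi, 8 → esi=8
mov edi, 0 → edi=0
mov edx, [edi] → edx=M[0]=15
sub edx, 10 → edx=15-10=5
add edx, 7 → edx=5+7=12
add edi, 4 → edi=0+4=4
sub esi, 1 → esi=8-1=7
cmp esi, 3  (cmp 7,3)
jg L1: taken
mov edx, [edi] → edx=M[4]=6
sub edx, 10 → edx=6-10=-4
add edx, 7 → edx=(-4)+7=3
add edi, 4 → edi=4+4=8
sub esi, 1 → esi=7-1=6
cmp esi, 3  (cmp 6,3)
jg L1: taken
mov edx, [edi] → edx=M[8]=30
sub edx, 10 → edx=30-10=20
add edx, 7 → edx=20+7=27
add edi, 4 → edi=8+4=12
sub esi, 1 → esi=6-1=5
cmp esi, 3  (cmp 5,3)
jg L1: taken
mov edx, [edi] → edx=M[12]=2
sub edx, 10 → edx=2-10=-8
add edx, 7 → edx=(-8)+7=-1
add edi, 4 → edi=12+4=16
sub esi, 1 → esi=5-1=4
cmp esi, 3  (cmp 4,3)
jg L1: taken
mov edx, [edi] → edx=M[16]=20
sub edx, 10 → edx=20-10=10
add edx, 7 → edx=10+7=17
add edi, 4 → edi=16+4=20
sub esi, 1 → esi=4-1=3
cmp esi, 3  (cmp 3,3)
jg L1: not taken
xor edx, 5 → edx=17^5=20
mov [8], edx → M[8]=20
halt.

20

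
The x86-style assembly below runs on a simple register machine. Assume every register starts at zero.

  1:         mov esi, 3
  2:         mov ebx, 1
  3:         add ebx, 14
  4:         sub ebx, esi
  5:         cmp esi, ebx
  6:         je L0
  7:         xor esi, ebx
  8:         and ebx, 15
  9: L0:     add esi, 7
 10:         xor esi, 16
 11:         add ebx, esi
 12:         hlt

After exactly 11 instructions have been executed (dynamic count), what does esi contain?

6

after mov esi, 3: esi=3
after mov ebx, 1: ebx=1
after add ebx, 14: ebx=1+14=15
after sub ebx, esi: ebx=15-3=12
cmp esi, ebx  (cmp 3,12)
je L0: not taken
after xor esi, ebx: esi=3^12=15
after and ebx, 15: ebx=12&15=12
after add esi, 7: esi=15+7=22
after xor esi, 16: esi=22^16=6
after add ebx, esi: ebx=12+6=18
After step 11: esi = 6.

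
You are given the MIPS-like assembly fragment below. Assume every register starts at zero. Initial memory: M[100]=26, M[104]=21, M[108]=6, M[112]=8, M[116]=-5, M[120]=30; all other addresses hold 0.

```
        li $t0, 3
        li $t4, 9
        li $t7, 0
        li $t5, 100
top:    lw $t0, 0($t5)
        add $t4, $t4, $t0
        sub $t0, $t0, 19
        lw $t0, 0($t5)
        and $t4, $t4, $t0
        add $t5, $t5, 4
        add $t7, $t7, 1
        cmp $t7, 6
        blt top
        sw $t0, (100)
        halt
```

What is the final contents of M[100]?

30

li $t0, 3 → $t0=3
li $t4, 9 → $t4=9
li $t7, 0 → $t7=0
li $t5, 100 → $t5=100
lw $t0, 0($t5) → $t0=M[100]=26
add $t4, $t4, $t0 → $t4=9+26=35
sub $t0, $t0, 19 → $t0=26-19=7
lw $t0, 0($t5) → $t0=M[100]=26
and $t4, $t4, $t0 → $t4=35&26=2
add $t5, $t5, 4 → $t5=100+4=104
add $t7, $t7, 1 → $t7=0+1=1
cmp $t7, 6  (cmp 1,6)
blt top: taken
lw $t0, 0($t5) → $t0=M[104]=21
add $t4, $t4, $t0 → $t4=2+21=23
sub $t0, $t0, 19 → $t0=21-19=2
lw $t0, 0($t5) → $t0=M[104]=21
and $t4, $t4, $t0 → $t4=23&21=21
add $t5, $t5, 4 → $t5=104+4=108
add $t7, $t7, 1 → $t7=1+1=2
cmp $t7, 6  (cmp 2,6)
blt top: taken
lw $t0, 0($t5) → $t0=M[108]=6
add $t4, $t4, $t0 → $t4=21+6=27
sub $t0, $t0, 19 → $t0=6-19=-13
lw $t0, 0($t5) → $t0=M[108]=6
and $t4, $t4, $t0 → $t4=27&6=2
add $t5, $t5, 4 → $t5=108+4=112
add $t7, $t7, 1 → $t7=2+1=3
cmp $t7, 6  (cmp 3,6)
blt top: taken
lw $t0, 0($t5) → $t0=M[112]=8
add $t4, $t4, $t0 → $t4=2+8=10
sub $t0, $t0, 19 → $t0=8-19=-11
lw $t0, 0($t5) → $t0=M[112]=8
and $t4, $t4, $t0 → $t4=10&8=8
add $t5, $t5, 4 → $t5=112+4=116
add $t7, $t7, 1 → $t7=3+1=4
cmp $t7, 6  (cmp 4,6)
blt top: taken
lw $t0, 0($t5) → $t0=M[116]=-5
add $t4, $t4, $t0 → $t4=8+(-5)=3
sub $t0, $t0, 19 → $t0=(-5)-19=-24
lw $t0, 0($t5) → $t0=M[116]=-5
and $t4, $t4, $t0 → $t4=3&(-5)=3
add $t5, $t5, 4 → $t5=116+4=120
add $t7, $t7, 1 → $t7=4+1=5
cmp $t7, 6  (cmp 5,6)
blt top: taken
lw $t0, 0($t5) → $t0=M[120]=30
add $t4, $t4, $t0 → $t4=3+30=33
sub $t0, $t0, 19 → $t0=30-19=11
lw $t0, 0($t5) → $t0=M[120]=30
and $t4, $t4, $t0 → $t4=33&30=0
add $t5, $t5, 4 → $t5=120+4=124
add $t7, $t7, 1 → $t7=5+1=6
cmp $t7, 6  (cmp 6,6)
blt top: not taken
sw $t0, (100) → M[100]=30
halt.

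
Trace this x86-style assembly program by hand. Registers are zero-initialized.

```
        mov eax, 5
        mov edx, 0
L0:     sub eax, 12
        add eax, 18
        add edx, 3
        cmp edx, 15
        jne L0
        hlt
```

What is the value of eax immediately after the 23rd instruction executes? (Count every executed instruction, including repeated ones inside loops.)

after mov eax, 5: eax=5
after mov edx, 0: edx=0
after sub eax, 12: eax=5-12=-7
after add eax, 18: eax=(-7)+18=11
after add edx, 3: edx=0+3=3
cmp edx, 15  (cmp 3,15)
jne L0: taken
after sub eax, 12: eax=11-12=-1
after add eax, 18: eax=(-1)+18=17
after add edx, 3: edx=3+3=6
cmp edx, 15  (cmp 6,15)
jne L0: taken
after sub eax, 12: eax=17-12=5
after add eax, 18: eax=5+18=23
after add edx, 3: edx=6+3=9
cmp edx, 15  (cmp 9,15)
jne L0: taken
after sub eax, 12: eax=23-12=11
after add eax, 18: eax=11+18=29
after add edx, 3: edx=9+3=12
cmp edx, 15  (cmp 12,15)
jne L0: taken
after sub eax, 12: eax=29-12=17
After step 23: eax = 17.

17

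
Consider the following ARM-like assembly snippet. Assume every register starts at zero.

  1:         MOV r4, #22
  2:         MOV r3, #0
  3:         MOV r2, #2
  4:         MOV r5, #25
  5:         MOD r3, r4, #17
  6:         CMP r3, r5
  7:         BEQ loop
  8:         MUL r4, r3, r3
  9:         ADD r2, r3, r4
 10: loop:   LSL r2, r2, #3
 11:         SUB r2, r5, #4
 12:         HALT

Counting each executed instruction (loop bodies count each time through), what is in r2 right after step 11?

21

MOV r4, #22 → r4=22
MOV r3, #0 → r3=0
MOV r2, #2 → r2=2
MOV r5, #25 → r5=25
MOD r3, r4, #17 → r3=22%17=5
CMP r3, r5  (cmp 5,25)
BEQ loop: not taken
MUL r4, r3, r3 → r4=5*5=25
ADD r2, r3, r4 → r2=5+25=30
LSL r2, r2, #3 → r2=30<<3=240
SUB r2, r5, #4 → r2=25-4=21
After step 11: r2 = 21.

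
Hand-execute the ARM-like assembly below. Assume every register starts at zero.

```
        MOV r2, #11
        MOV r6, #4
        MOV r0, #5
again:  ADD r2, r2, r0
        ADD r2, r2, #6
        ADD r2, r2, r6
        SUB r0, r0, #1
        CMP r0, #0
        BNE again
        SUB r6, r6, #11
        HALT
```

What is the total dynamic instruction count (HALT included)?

r2=11
r6=4
r0=5
r2=11+5=16
r2=16+6=22
r2=22+4=26
r0=5-1=4
CMP r0, #0  (cmp 4,0)
BNE again: taken
r2=26+4=30
r2=30+6=36
r2=36+4=40
r0=4-1=3
CMP r0, #0  (cmp 3,0)
BNE again: taken
r2=40+3=43
r2=43+6=49
r2=49+4=53
r0=3-1=2
CMP r0, #0  (cmp 2,0)
BNE again: taken
r2=53+2=55
r2=55+6=61
r2=61+4=65
r0=2-1=1
CMP r0, #0  (cmp 1,0)
BNE again: taken
r2=65+1=66
r2=66+6=72
r2=72+4=76
r0=1-1=0
CMP r0, #0  (cmp 0,0)
BNE again: not taken
r6=4-11=-7
halt.
Total executed instructions: 35.

35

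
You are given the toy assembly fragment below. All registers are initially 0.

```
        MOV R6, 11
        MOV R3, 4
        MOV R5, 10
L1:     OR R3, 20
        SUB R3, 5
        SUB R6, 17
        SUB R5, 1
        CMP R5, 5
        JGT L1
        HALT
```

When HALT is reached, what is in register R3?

R6=11
R3=4
R5=10
R3=4|20=20
R3=20-5=15
R6=11-17=-6
R5=10-1=9
CMP R5, 5  (cmp 9,5)
JGT L1: taken
R3=15|20=31
R3=31-5=26
R6=(-6)-17=-23
R5=9-1=8
CMP R5, 5  (cmp 8,5)
JGT L1: taken
R3=26|20=30
R3=30-5=25
R6=(-23)-17=-40
R5=8-1=7
CMP R5, 5  (cmp 7,5)
JGT L1: taken
R3=25|20=29
R3=29-5=24
R6=(-40)-17=-57
R5=7-1=6
CMP R5, 5  (cmp 6,5)
JGT L1: taken
R3=24|20=28
R3=28-5=23
R6=(-57)-17=-74
R5=6-1=5
CMP R5, 5  (cmp 5,5)
JGT L1: not taken
halt.

23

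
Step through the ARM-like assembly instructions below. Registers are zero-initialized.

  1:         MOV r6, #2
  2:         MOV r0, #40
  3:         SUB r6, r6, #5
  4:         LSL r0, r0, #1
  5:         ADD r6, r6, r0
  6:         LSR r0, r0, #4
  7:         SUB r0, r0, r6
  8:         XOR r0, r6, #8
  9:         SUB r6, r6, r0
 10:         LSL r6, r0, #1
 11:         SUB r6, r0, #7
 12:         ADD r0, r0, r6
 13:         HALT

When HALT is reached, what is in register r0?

after MOV r6, #2: r6=2
after MOV r0, #40: r0=40
after SUB r6, r6, #5: r6=2-5=-3
after LSL r0, r0, #1: r0=40<<1=80
after ADD r6, r6, r0: r6=(-3)+80=77
after LSR r0, r0, #4: r0=80>>4=5
after SUB r0, r0, r6: r0=5-77=-72
after XOR r0, r6, #8: r0=77^8=69
after SUB r6, r6, r0: r6=77-69=8
after LSL r6, r0, #1: r6=69<<1=138
after SUB r6, r0, #7: r6=69-7=62
after ADD r0, r0, r6: r0=69+62=131
halt.

131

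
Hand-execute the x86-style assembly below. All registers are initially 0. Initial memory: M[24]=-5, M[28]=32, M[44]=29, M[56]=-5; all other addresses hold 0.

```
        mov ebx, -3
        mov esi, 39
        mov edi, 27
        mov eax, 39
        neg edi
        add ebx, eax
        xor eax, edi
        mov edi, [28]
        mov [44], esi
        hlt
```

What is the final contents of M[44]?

39

ebx=-3
esi=39
edi=27
eax=39
edi=-(27)=-27
ebx=(-3)+39=36
eax=39^(-27)=-62
edi=M[28]=32
mov [44], esi → M[44]=39
halt.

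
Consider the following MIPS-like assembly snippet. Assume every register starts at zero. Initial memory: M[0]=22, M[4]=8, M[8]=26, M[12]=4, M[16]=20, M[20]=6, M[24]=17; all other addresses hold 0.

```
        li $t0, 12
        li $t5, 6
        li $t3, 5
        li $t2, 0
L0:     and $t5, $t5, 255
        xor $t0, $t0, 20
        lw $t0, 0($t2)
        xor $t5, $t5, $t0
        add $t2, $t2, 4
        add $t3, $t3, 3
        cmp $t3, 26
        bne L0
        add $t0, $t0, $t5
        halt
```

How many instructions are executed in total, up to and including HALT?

$t0=12
$t5=6
$t3=5
$t2=0
$t5=6&255=6
$t0=12^20=24
$t0=M[0]=22
$t5=6^22=16
$t2=0+4=4
$t3=5+3=8
cmp $t3, 26  (cmp 8,26)
bne L0: taken
$t5=16&255=16
$t0=22^20=2
$t0=M[4]=8
$t5=16^8=24
$t2=4+4=8
$t3=8+3=11
cmp $t3, 26  (cmp 11,26)
bne L0: taken
$t5=24&255=24
$t0=8^20=28
$t0=M[8]=26
$t5=24^26=2
$t2=8+4=12
$t3=11+3=14
cmp $t3, 26  (cmp 14,26)
bne L0: taken
$t5=2&255=2
$t0=26^20=14
$t0=M[12]=4
$t5=2^4=6
$t2=12+4=16
$t3=14+3=17
cmp $t3, 26  (cmp 17,26)
bne L0: taken
$t5=6&255=6
$t0=4^20=16
$t0=M[16]=20
$t5=6^20=18
$t2=16+4=20
$t3=17+3=20
cmp $t3, 26  (cmp 20,26)
bne L0: taken
$t5=18&255=18
$t0=20^20=0
$t0=M[20]=6
$t5=18^6=20
$t2=20+4=24
$t3=20+3=23
cmp $t3, 26  (cmp 23,26)
bne L0: taken
$t5=20&255=20
$t0=6^20=18
$t0=M[24]=17
$t5=20^17=5
$t2=24+4=28
$t3=23+3=26
cmp $t3, 26  (cmp 26,26)
bne L0: not taken
$t0=17+5=22
halt.
Total executed instructions: 62.

62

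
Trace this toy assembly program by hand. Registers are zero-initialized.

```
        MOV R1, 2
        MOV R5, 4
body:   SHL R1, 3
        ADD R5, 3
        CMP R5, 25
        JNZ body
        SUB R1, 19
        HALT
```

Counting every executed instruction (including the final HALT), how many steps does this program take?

32

after MOV R1, 2: R1=2
after MOV R5, 4: R5=4
after SHL R1, 3: R1=2<<3=16
after ADD R5, 3: R5=4+3=7
CMP R5, 25  (cmp 7,25)
JNZ body: taken
after SHL R1, 3: R1=16<<3=128
after ADD R5, 3: R5=7+3=10
CMP R5, 25  (cmp 10,25)
JNZ body: taken
after SHL R1, 3: R1=128<<3=1024
after ADD R5, 3: R5=10+3=13
CMP R5, 25  (cmp 13,25)
JNZ body: taken
after SHL R1, 3: R1=1024<<3=8192
after ADD R5, 3: R5=13+3=16
CMP R5, 25  (cmp 16,25)
JNZ body: taken
after SHL R1, 3: R1=8192<<3=65536
after ADD R5, 3: R5=16+3=19
CMP R5, 25  (cmp 19,25)
JNZ body: taken
after SHL R1, 3: R1=65536<<3=524288
after ADD R5, 3: R5=19+3=22
CMP R5, 25  (cmp 22,25)
JNZ body: taken
after SHL R1, 3: R1=524288<<3=4194304
after ADD R5, 3: R5=22+3=25
CMP R5, 25  (cmp 25,25)
JNZ body: not taken
after SUB R1, 19: R1=4194304-19=4194285
halt.
Total executed instructions: 32.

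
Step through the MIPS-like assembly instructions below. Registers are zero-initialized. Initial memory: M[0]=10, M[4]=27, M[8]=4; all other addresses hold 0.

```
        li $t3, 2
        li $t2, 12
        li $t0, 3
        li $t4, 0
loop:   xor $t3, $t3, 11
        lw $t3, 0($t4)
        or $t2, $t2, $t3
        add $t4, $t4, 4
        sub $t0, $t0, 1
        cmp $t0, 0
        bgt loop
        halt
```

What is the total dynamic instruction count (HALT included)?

$t3=2
$t2=12
$t0=3
$t4=0
$t3=2^11=9
$t3=M[0]=10
$t2=12|10=14
$t4=0+4=4
$t0=3-1=2
cmp $t0, 0  (cmp 2,0)
bgt loop: taken
$t3=10^11=1
$t3=M[4]=27
$t2=14|27=31
$t4=4+4=8
$t0=2-1=1
cmp $t0, 0  (cmp 1,0)
bgt loop: taken
$t3=27^11=16
$t3=M[8]=4
$t2=31|4=31
$t4=8+4=12
$t0=1-1=0
cmp $t0, 0  (cmp 0,0)
bgt loop: not taken
halt.
Total executed instructions: 26.

26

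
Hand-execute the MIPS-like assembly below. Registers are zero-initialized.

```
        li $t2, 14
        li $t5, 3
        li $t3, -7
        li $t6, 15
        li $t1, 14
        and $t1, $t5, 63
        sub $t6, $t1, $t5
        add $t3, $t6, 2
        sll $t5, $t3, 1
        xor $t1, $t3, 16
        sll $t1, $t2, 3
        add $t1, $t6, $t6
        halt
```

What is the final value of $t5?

li $t2, 14 → $t2=14
li $t5, 3 → $t5=3
li $t3, -7 → $t3=-7
li $t6, 15 → $t6=15
li $t1, 14 → $t1=14
and $t1, $t5, 63 → $t1=3&63=3
sub $t6, $t1, $t5 → $t6=3-3=0
add $t3, $t6, 2 → $t3=0+2=2
sll $t5, $t3, 1 → $t5=2<<1=4
xor $t1, $t3, 16 → $t1=2^16=18
sll $t1, $t2, 3 → $t1=14<<3=112
add $t1, $t6, $t6 → $t1=0+0=0
halt.

4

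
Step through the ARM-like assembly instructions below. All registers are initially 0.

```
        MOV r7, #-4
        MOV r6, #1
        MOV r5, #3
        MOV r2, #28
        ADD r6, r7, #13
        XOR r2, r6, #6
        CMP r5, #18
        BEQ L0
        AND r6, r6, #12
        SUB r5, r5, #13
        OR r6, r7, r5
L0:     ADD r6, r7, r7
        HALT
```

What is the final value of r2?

after MOV r7, #-4: r7=-4
after MOV r6, #1: r6=1
after MOV r5, #3: r5=3
after MOV r2, #28: r2=28
after ADD r6, r7, #13: r6=(-4)+13=9
after XOR r2, r6, #6: r2=9^6=15
CMP r5, #18  (cmp 3,18)
BEQ L0: not taken
after AND r6, r6, #12: r6=9&12=8
after SUB r5, r5, #13: r5=3-13=-10
after OR r6, r7, r5: r6=(-4)|(-10)=-2
after ADD r6, r7, r7: r6=(-4)+(-4)=-8
halt.

15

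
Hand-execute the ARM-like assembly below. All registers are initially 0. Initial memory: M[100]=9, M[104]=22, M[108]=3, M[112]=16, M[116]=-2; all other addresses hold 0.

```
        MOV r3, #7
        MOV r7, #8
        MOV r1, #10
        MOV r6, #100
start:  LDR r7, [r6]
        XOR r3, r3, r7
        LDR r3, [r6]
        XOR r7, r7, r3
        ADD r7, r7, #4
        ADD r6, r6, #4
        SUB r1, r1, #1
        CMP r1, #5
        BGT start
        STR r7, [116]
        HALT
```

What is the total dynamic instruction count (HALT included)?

51

r3=7
r7=8
r1=10
r6=100
r7=M[100]=9
r3=7^9=14
r3=M[100]=9
r7=9^9=0
r7=0+4=4
r6=100+4=104
r1=10-1=9
CMP r1, #5  (cmp 9,5)
BGT start: taken
r7=M[104]=22
r3=9^22=31
r3=M[104]=22
r7=22^22=0
r7=0+4=4
r6=104+4=108
r1=9-1=8
CMP r1, #5  (cmp 8,5)
BGT start: taken
r7=M[108]=3
r3=22^3=21
r3=M[108]=3
r7=3^3=0
r7=0+4=4
r6=108+4=112
r1=8-1=7
CMP r1, #5  (cmp 7,5)
BGT start: taken
r7=M[112]=16
r3=3^16=19
r3=M[112]=16
r7=16^16=0
r7=0+4=4
r6=112+4=116
r1=7-1=6
CMP r1, #5  (cmp 6,5)
BGT start: taken
r7=M[116]=-2
r3=16^(-2)=-18
r3=M[116]=-2
r7=(-2)^(-2)=0
r7=0+4=4
r6=116+4=120
r1=6-1=5
CMP r1, #5  (cmp 5,5)
BGT start: not taken
STR r7, [116] → M[116]=4
halt.
Total executed instructions: 51.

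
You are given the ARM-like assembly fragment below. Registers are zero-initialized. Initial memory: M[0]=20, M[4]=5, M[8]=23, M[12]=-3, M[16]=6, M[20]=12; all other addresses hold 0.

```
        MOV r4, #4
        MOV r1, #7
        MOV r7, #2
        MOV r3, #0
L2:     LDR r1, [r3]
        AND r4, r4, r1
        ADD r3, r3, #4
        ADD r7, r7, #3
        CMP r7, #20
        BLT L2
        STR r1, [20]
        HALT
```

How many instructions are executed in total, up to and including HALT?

r4=4
r1=7
r7=2
r3=0
r1=M[0]=20
r4=4&20=4
r3=0+4=4
r7=2+3=5
CMP r7, #20  (cmp 5,20)
BLT L2: taken
r1=M[4]=5
r4=4&5=4
r3=4+4=8
r7=5+3=8
CMP r7, #20  (cmp 8,20)
BLT L2: taken
r1=M[8]=23
r4=4&23=4
r3=8+4=12
r7=8+3=11
CMP r7, #20  (cmp 11,20)
BLT L2: taken
r1=M[12]=-3
r4=4&(-3)=4
r3=12+4=16
r7=11+3=14
CMP r7, #20  (cmp 14,20)
BLT L2: taken
r1=M[16]=6
r4=4&6=4
r3=16+4=20
r7=14+3=17
CMP r7, #20  (cmp 17,20)
BLT L2: taken
r1=M[20]=12
r4=4&12=4
r3=20+4=24
r7=17+3=20
CMP r7, #20  (cmp 20,20)
BLT L2: not taken
STR r1, [20] → M[20]=12
halt.
Total executed instructions: 42.

42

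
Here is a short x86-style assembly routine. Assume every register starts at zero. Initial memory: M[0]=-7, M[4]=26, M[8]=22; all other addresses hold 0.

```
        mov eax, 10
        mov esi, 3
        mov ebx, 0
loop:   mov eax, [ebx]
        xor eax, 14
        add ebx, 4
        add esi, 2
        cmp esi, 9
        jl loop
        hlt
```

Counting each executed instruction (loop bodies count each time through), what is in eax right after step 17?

eax=10
esi=3
ebx=0
eax=M[0]=-7
eax=(-7)^14=-9
ebx=0+4=4
esi=3+2=5
cmp esi, 9  (cmp 5,9)
jl loop: taken
eax=M[4]=26
eax=26^14=20
ebx=4+4=8
esi=5+2=7
cmp esi, 9  (cmp 7,9)
jl loop: taken
eax=M[8]=22
eax=22^14=24
After step 17: eax = 24.

24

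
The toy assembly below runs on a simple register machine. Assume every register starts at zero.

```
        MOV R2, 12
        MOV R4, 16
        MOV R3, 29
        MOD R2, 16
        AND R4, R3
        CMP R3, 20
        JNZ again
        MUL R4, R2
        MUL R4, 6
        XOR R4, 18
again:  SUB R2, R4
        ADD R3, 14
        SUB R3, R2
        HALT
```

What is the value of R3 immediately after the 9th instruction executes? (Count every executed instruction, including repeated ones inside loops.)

MOV R2, 12 → R2=12
MOV R4, 16 → R4=16
MOV R3, 29 → R3=29
MOD R2, 16 → R2=12%16=12
AND R4, R3 → R4=16&29=16
CMP R3, 20  (cmp 29,20)
JNZ again: taken
SUB R2, R4 → R2=12-16=-4
ADD R3, 14 → R3=29+14=43
After step 9: R3 = 43.

43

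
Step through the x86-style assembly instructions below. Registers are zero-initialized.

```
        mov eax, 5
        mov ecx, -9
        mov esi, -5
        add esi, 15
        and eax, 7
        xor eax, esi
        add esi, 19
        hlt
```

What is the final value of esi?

29

mov eax, 5 → eax=5
mov ecx, -9 → ecx=-9
mov esi, -5 → esi=-5
add esi, 15 → esi=(-5)+15=10
and eax, 7 → eax=5&7=5
xor eax, esi → eax=5^10=15
add esi, 19 → esi=10+19=29
halt.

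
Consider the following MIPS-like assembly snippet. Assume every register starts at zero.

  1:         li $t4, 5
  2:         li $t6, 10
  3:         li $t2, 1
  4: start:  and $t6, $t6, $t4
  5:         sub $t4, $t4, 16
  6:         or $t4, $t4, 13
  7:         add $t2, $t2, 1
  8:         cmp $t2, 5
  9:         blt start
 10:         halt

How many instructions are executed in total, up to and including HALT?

28

li $t4, 5 → $t4=5
li $t6, 10 → $t6=10
li $t2, 1 → $t2=1
and $t6, $t6, $t4 → $t6=10&5=0
sub $t4, $t4, 16 → $t4=5-16=-11
or $t4, $t4, 13 → $t4=(-11)|13=-3
add $t2, $t2, 1 → $t2=1+1=2
cmp $t2, 5  (cmp 2,5)
blt start: taken
and $t6, $t6, $t4 → $t6=0&(-3)=0
sub $t4, $t4, 16 → $t4=(-3)-16=-19
or $t4, $t4, 13 → $t4=(-19)|13=-19
add $t2, $t2, 1 → $t2=2+1=3
cmp $t2, 5  (cmp 3,5)
blt start: taken
and $t6, $t6, $t4 → $t6=0&(-19)=0
sub $t4, $t4, 16 → $t4=(-19)-16=-35
or $t4, $t4, 13 → $t4=(-35)|13=-35
add $t2, $t2, 1 → $t2=3+1=4
cmp $t2, 5  (cmp 4,5)
blt start: taken
and $t6, $t6, $t4 → $t6=0&(-35)=0
sub $t4, $t4, 16 → $t4=(-35)-16=-51
or $t4, $t4, 13 → $t4=(-51)|13=-51
add $t2, $t2, 1 → $t2=4+1=5
cmp $t2, 5  (cmp 5,5)
blt start: not taken
halt.
Total executed instructions: 28.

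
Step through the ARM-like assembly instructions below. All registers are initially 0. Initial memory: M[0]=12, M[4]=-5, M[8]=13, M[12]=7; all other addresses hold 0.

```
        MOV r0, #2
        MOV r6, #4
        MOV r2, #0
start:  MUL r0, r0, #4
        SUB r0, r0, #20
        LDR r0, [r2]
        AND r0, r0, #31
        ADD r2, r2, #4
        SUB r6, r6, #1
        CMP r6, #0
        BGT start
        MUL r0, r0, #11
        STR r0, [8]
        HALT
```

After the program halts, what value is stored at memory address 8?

77

r0=2
r6=4
r2=0
r0=2*4=8
r0=8-20=-12
r0=M[0]=12
r0=12&31=12
r2=0+4=4
r6=4-1=3
CMP r6, #0  (cmp 3,0)
BGT start: taken
r0=12*4=48
r0=48-20=28
r0=M[4]=-5
r0=(-5)&31=27
r2=4+4=8
r6=3-1=2
CMP r6, #0  (cmp 2,0)
BGT start: taken
r0=27*4=108
r0=108-20=88
r0=M[8]=13
r0=13&31=13
r2=8+4=12
r6=2-1=1
CMP r6, #0  (cmp 1,0)
BGT start: taken
r0=13*4=52
r0=52-20=32
r0=M[12]=7
r0=7&31=7
r2=12+4=16
r6=1-1=0
CMP r6, #0  (cmp 0,0)
BGT start: not taken
r0=7*11=77
STR r0, [8] → M[8]=77
halt.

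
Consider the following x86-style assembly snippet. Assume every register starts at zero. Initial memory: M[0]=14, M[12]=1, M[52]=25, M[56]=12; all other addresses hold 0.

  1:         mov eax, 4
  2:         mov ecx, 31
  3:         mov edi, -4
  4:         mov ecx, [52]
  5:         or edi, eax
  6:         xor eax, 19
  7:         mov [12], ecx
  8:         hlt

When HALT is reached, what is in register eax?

after mov eax, 4: eax=4
after mov ecx, 31: ecx=31
after mov edi, -4: edi=-4
after mov ecx, [52]: ecx=M[52]=25
after or edi, eax: edi=(-4)|4=-4
after xor eax, 19: eax=4^19=23
mov [12], ecx → M[12]=25
halt.

23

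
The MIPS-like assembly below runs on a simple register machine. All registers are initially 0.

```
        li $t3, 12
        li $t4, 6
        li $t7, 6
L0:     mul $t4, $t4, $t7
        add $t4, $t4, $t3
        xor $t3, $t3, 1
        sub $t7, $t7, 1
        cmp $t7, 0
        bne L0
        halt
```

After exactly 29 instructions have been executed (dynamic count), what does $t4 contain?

6182

after li $t3, 12: $t3=12
after li $t4, 6: $t4=6
after li $t7, 6: $t7=6
after mul $t4, $t4, $t7: $t4=6*6=36
after add $t4, $t4, $t3: $t4=36+12=48
after xor $t3, $t3, 1: $t3=12^1=13
after sub $t7, $t7, 1: $t7=6-1=5
cmp $t7, 0  (cmp 5,0)
bne L0: taken
after mul $t4, $t4, $t7: $t4=48*5=240
after add $t4, $t4, $t3: $t4=240+13=253
after xor $t3, $t3, 1: $t3=13^1=12
after sub $t7, $t7, 1: $t7=5-1=4
cmp $t7, 0  (cmp 4,0)
bne L0: taken
after mul $t4, $t4, $t7: $t4=253*4=1012
after add $t4, $t4, $t3: $t4=1012+12=1024
after xor $t3, $t3, 1: $t3=12^1=13
after sub $t7, $t7, 1: $t7=4-1=3
cmp $t7, 0  (cmp 3,0)
bne L0: taken
after mul $t4, $t4, $t7: $t4=1024*3=3072
after add $t4, $t4, $t3: $t4=3072+13=3085
after xor $t3, $t3, 1: $t3=13^1=12
after sub $t7, $t7, 1: $t7=3-1=2
cmp $t7, 0  (cmp 2,0)
bne L0: taken
after mul $t4, $t4, $t7: $t4=3085*2=6170
after add $t4, $t4, $t3: $t4=6170+12=6182
After step 29: $t4 = 6182.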